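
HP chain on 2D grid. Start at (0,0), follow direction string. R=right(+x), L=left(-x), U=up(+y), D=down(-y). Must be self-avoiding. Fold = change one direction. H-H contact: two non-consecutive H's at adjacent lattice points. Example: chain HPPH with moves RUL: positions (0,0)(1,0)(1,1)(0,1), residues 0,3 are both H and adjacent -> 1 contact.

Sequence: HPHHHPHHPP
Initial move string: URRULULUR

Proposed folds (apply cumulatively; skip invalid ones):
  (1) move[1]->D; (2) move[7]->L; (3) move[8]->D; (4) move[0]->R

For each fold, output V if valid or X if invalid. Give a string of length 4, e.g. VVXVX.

Initial: URRULULUR -> [(0, 0), (0, 1), (1, 1), (2, 1), (2, 2), (1, 2), (1, 3), (0, 3), (0, 4), (1, 4)]
Fold 1: move[1]->D => UDRULULUR INVALID (collision), skipped
Fold 2: move[7]->L => URRULULLR INVALID (collision), skipped
Fold 3: move[8]->D => URRULULUD INVALID (collision), skipped
Fold 4: move[0]->R => RRRULULUR VALID

Answer: XXXV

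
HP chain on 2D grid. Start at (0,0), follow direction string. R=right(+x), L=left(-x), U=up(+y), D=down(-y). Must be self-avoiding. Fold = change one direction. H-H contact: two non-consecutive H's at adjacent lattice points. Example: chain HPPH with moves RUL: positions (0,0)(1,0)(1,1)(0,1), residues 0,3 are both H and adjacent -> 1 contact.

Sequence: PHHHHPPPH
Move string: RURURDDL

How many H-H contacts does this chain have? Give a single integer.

Answer: 2

Derivation:
Positions: [(0, 0), (1, 0), (1, 1), (2, 1), (2, 2), (3, 2), (3, 1), (3, 0), (2, 0)]
H-H contact: residue 1 @(1,0) - residue 8 @(2, 0)
H-H contact: residue 3 @(2,1) - residue 8 @(2, 0)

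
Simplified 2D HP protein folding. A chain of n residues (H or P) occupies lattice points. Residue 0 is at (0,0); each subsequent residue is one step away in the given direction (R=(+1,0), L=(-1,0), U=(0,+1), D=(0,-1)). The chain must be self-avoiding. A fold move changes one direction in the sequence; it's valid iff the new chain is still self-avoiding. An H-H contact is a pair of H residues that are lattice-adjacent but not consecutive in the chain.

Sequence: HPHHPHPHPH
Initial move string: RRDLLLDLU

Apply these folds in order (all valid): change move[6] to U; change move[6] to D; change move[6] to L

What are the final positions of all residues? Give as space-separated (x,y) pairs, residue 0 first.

Initial moves: RRDLLLDLU
Fold: move[6]->U => RRDLLLULU (positions: [(0, 0), (1, 0), (2, 0), (2, -1), (1, -1), (0, -1), (-1, -1), (-1, 0), (-2, 0), (-2, 1)])
Fold: move[6]->D => RRDLLLDLU (positions: [(0, 0), (1, 0), (2, 0), (2, -1), (1, -1), (0, -1), (-1, -1), (-1, -2), (-2, -2), (-2, -1)])
Fold: move[6]->L => RRDLLLLLU (positions: [(0, 0), (1, 0), (2, 0), (2, -1), (1, -1), (0, -1), (-1, -1), (-2, -1), (-3, -1), (-3, 0)])

Answer: (0,0) (1,0) (2,0) (2,-1) (1,-1) (0,-1) (-1,-1) (-2,-1) (-3,-1) (-3,0)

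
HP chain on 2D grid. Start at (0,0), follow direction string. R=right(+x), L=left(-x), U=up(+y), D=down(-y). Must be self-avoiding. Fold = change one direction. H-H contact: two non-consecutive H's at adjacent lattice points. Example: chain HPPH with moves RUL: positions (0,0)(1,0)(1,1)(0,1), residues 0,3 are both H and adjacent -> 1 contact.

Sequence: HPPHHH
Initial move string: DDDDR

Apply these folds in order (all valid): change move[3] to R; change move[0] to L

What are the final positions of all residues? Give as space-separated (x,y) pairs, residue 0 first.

Answer: (0,0) (-1,0) (-1,-1) (-1,-2) (0,-2) (1,-2)

Derivation:
Initial moves: DDDDR
Fold: move[3]->R => DDDRR (positions: [(0, 0), (0, -1), (0, -2), (0, -3), (1, -3), (2, -3)])
Fold: move[0]->L => LDDRR (positions: [(0, 0), (-1, 0), (-1, -1), (-1, -2), (0, -2), (1, -2)])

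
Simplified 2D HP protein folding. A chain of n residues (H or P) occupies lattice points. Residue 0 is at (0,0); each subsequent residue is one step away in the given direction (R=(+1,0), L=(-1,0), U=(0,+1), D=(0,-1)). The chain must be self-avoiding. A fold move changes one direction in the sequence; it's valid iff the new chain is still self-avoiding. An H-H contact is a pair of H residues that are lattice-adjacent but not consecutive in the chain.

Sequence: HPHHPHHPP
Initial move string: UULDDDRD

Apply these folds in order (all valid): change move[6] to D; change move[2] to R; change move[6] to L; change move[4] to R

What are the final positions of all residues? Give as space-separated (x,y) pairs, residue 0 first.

Initial moves: UULDDDRD
Fold: move[6]->D => UULDDDDD (positions: [(0, 0), (0, 1), (0, 2), (-1, 2), (-1, 1), (-1, 0), (-1, -1), (-1, -2), (-1, -3)])
Fold: move[2]->R => UURDDDDD (positions: [(0, 0), (0, 1), (0, 2), (1, 2), (1, 1), (1, 0), (1, -1), (1, -2), (1, -3)])
Fold: move[6]->L => UURDDDLD (positions: [(0, 0), (0, 1), (0, 2), (1, 2), (1, 1), (1, 0), (1, -1), (0, -1), (0, -2)])
Fold: move[4]->R => UURDRDLD (positions: [(0, 0), (0, 1), (0, 2), (1, 2), (1, 1), (2, 1), (2, 0), (1, 0), (1, -1)])

Answer: (0,0) (0,1) (0,2) (1,2) (1,1) (2,1) (2,0) (1,0) (1,-1)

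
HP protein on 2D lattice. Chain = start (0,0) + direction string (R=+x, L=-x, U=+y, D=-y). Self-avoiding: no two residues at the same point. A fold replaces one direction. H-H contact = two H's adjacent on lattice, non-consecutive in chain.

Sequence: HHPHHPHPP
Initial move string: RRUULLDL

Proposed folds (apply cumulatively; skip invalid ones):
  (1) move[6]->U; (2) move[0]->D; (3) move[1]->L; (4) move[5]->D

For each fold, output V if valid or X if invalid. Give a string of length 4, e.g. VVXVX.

Answer: VVVX

Derivation:
Initial: RRUULLDL -> [(0, 0), (1, 0), (2, 0), (2, 1), (2, 2), (1, 2), (0, 2), (0, 1), (-1, 1)]
Fold 1: move[6]->U => RRUULLUL VALID
Fold 2: move[0]->D => DRUULLUL VALID
Fold 3: move[1]->L => DLUULLUL VALID
Fold 4: move[5]->D => DLUULDUL INVALID (collision), skipped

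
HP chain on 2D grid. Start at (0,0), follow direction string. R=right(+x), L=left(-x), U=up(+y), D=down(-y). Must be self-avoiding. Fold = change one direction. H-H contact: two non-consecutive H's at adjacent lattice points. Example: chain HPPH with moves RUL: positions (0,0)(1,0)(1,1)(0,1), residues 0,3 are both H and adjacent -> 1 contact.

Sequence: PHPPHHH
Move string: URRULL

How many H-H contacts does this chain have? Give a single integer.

Answer: 1

Derivation:
Positions: [(0, 0), (0, 1), (1, 1), (2, 1), (2, 2), (1, 2), (0, 2)]
H-H contact: residue 1 @(0,1) - residue 6 @(0, 2)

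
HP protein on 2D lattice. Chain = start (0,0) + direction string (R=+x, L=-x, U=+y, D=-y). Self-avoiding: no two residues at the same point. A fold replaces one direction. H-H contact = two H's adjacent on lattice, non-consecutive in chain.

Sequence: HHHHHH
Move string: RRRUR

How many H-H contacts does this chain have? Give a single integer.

Answer: 0

Derivation:
Positions: [(0, 0), (1, 0), (2, 0), (3, 0), (3, 1), (4, 1)]
No H-H contacts found.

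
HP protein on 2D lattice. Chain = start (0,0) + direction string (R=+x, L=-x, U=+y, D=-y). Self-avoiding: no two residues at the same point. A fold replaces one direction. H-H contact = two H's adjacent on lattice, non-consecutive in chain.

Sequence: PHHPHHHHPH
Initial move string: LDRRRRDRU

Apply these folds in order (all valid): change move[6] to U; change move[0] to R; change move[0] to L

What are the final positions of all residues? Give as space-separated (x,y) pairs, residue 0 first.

Answer: (0,0) (-1,0) (-1,-1) (0,-1) (1,-1) (2,-1) (3,-1) (3,0) (4,0) (4,1)

Derivation:
Initial moves: LDRRRRDRU
Fold: move[6]->U => LDRRRRURU (positions: [(0, 0), (-1, 0), (-1, -1), (0, -1), (1, -1), (2, -1), (3, -1), (3, 0), (4, 0), (4, 1)])
Fold: move[0]->R => RDRRRRURU (positions: [(0, 0), (1, 0), (1, -1), (2, -1), (3, -1), (4, -1), (5, -1), (5, 0), (6, 0), (6, 1)])
Fold: move[0]->L => LDRRRRURU (positions: [(0, 0), (-1, 0), (-1, -1), (0, -1), (1, -1), (2, -1), (3, -1), (3, 0), (4, 0), (4, 1)])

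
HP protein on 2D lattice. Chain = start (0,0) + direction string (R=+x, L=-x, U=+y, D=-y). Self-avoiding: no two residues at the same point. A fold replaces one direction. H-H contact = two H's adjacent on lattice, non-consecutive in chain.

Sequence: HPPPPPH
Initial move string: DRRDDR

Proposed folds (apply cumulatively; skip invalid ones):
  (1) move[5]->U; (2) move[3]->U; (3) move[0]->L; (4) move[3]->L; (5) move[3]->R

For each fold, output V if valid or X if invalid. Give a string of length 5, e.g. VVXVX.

Answer: XXXXV

Derivation:
Initial: DRRDDR -> [(0, 0), (0, -1), (1, -1), (2, -1), (2, -2), (2, -3), (3, -3)]
Fold 1: move[5]->U => DRRDDU INVALID (collision), skipped
Fold 2: move[3]->U => DRRUDR INVALID (collision), skipped
Fold 3: move[0]->L => LRRDDR INVALID (collision), skipped
Fold 4: move[3]->L => DRRLDR INVALID (collision), skipped
Fold 5: move[3]->R => DRRRDR VALID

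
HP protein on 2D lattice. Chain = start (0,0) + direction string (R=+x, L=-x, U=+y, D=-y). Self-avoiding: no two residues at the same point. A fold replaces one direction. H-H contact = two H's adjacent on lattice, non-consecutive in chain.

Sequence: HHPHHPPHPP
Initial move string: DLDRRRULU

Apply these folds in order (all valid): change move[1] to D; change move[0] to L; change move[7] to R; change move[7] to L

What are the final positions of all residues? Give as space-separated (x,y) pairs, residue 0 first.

Initial moves: DLDRRRULU
Fold: move[1]->D => DDDRRRULU (positions: [(0, 0), (0, -1), (0, -2), (0, -3), (1, -3), (2, -3), (3, -3), (3, -2), (2, -2), (2, -1)])
Fold: move[0]->L => LDDRRRULU (positions: [(0, 0), (-1, 0), (-1, -1), (-1, -2), (0, -2), (1, -2), (2, -2), (2, -1), (1, -1), (1, 0)])
Fold: move[7]->R => LDDRRRURU (positions: [(0, 0), (-1, 0), (-1, -1), (-1, -2), (0, -2), (1, -2), (2, -2), (2, -1), (3, -1), (3, 0)])
Fold: move[7]->L => LDDRRRULU (positions: [(0, 0), (-1, 0), (-1, -1), (-1, -2), (0, -2), (1, -2), (2, -2), (2, -1), (1, -1), (1, 0)])

Answer: (0,0) (-1,0) (-1,-1) (-1,-2) (0,-2) (1,-2) (2,-2) (2,-1) (1,-1) (1,0)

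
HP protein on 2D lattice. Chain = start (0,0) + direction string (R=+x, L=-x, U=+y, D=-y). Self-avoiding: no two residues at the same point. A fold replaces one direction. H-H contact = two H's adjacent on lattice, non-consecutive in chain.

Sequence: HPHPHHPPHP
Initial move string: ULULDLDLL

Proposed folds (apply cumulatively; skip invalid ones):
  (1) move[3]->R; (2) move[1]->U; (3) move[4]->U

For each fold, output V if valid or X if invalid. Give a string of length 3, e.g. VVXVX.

Initial: ULULDLDLL -> [(0, 0), (0, 1), (-1, 1), (-1, 2), (-2, 2), (-2, 1), (-3, 1), (-3, 0), (-4, 0), (-5, 0)]
Fold 1: move[3]->R => ULURDLDLL INVALID (collision), skipped
Fold 2: move[1]->U => UUULDLDLL VALID
Fold 3: move[4]->U => UUULULDLL VALID

Answer: XVV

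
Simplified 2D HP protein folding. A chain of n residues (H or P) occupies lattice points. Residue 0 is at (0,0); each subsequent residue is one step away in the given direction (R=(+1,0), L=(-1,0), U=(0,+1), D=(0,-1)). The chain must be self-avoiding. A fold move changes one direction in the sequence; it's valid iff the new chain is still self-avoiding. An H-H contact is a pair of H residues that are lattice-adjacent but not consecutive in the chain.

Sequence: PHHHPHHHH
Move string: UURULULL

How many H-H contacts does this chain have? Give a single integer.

Positions: [(0, 0), (0, 1), (0, 2), (1, 2), (1, 3), (0, 3), (0, 4), (-1, 4), (-2, 4)]
H-H contact: residue 2 @(0,2) - residue 5 @(0, 3)

Answer: 1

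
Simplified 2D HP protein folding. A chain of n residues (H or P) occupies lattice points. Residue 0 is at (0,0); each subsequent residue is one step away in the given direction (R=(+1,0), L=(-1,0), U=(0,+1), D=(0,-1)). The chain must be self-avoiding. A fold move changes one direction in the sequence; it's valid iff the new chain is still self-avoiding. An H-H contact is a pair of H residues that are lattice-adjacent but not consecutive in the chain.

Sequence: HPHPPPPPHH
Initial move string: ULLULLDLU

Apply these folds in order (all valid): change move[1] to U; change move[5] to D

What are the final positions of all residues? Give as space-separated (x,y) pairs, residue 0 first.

Answer: (0,0) (0,1) (0,2) (-1,2) (-1,3) (-2,3) (-2,2) (-2,1) (-3,1) (-3,2)

Derivation:
Initial moves: ULLULLDLU
Fold: move[1]->U => UULULLDLU (positions: [(0, 0), (0, 1), (0, 2), (-1, 2), (-1, 3), (-2, 3), (-3, 3), (-3, 2), (-4, 2), (-4, 3)])
Fold: move[5]->D => UULULDDLU (positions: [(0, 0), (0, 1), (0, 2), (-1, 2), (-1, 3), (-2, 3), (-2, 2), (-2, 1), (-3, 1), (-3, 2)])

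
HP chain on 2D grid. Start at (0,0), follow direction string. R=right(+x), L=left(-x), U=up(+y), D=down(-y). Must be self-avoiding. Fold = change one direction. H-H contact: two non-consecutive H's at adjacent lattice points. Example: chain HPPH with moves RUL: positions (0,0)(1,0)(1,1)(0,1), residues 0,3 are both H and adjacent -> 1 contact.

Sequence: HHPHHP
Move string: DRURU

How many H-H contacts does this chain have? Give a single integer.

Positions: [(0, 0), (0, -1), (1, -1), (1, 0), (2, 0), (2, 1)]
H-H contact: residue 0 @(0,0) - residue 3 @(1, 0)

Answer: 1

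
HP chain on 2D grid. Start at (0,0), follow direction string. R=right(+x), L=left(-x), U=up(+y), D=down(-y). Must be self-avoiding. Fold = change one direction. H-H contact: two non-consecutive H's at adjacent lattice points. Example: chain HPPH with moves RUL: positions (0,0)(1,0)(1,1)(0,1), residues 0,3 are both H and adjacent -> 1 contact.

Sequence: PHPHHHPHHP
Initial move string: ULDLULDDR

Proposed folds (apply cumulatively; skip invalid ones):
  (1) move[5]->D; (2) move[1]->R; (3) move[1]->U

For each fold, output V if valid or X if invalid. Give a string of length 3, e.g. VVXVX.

Answer: XXX

Derivation:
Initial: ULDLULDDR -> [(0, 0), (0, 1), (-1, 1), (-1, 0), (-2, 0), (-2, 1), (-3, 1), (-3, 0), (-3, -1), (-2, -1)]
Fold 1: move[5]->D => ULDLUDDDR INVALID (collision), skipped
Fold 2: move[1]->R => URDLULDDR INVALID (collision), skipped
Fold 3: move[1]->U => UUDLULDDR INVALID (collision), skipped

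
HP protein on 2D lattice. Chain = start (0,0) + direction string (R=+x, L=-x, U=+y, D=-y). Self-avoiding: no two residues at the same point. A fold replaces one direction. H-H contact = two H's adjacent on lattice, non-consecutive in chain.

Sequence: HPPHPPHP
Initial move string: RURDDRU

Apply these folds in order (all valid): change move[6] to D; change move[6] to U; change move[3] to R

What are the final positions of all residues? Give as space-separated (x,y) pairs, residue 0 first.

Initial moves: RURDDRU
Fold: move[6]->D => RURDDRD (positions: [(0, 0), (1, 0), (1, 1), (2, 1), (2, 0), (2, -1), (3, -1), (3, -2)])
Fold: move[6]->U => RURDDRU (positions: [(0, 0), (1, 0), (1, 1), (2, 1), (2, 0), (2, -1), (3, -1), (3, 0)])
Fold: move[3]->R => RURRDRU (positions: [(0, 0), (1, 0), (1, 1), (2, 1), (3, 1), (3, 0), (4, 0), (4, 1)])

Answer: (0,0) (1,0) (1,1) (2,1) (3,1) (3,0) (4,0) (4,1)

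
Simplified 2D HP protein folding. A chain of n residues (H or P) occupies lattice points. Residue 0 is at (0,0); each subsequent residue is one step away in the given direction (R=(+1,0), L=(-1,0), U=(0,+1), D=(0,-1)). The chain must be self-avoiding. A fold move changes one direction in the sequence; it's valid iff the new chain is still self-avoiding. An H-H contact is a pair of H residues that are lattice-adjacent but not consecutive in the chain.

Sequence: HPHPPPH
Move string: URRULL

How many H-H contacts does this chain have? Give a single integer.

Answer: 0

Derivation:
Positions: [(0, 0), (0, 1), (1, 1), (2, 1), (2, 2), (1, 2), (0, 2)]
No H-H contacts found.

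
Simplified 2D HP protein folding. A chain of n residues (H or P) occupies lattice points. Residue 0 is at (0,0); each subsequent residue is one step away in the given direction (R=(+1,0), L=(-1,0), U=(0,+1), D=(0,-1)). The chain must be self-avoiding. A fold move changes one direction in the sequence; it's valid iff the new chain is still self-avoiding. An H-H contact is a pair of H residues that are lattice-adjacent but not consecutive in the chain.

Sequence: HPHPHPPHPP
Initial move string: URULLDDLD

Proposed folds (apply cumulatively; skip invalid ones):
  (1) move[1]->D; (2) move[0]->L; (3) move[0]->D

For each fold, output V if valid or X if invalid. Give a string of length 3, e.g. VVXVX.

Initial: URULLDDLD -> [(0, 0), (0, 1), (1, 1), (1, 2), (0, 2), (-1, 2), (-1, 1), (-1, 0), (-2, 0), (-2, -1)]
Fold 1: move[1]->D => UDULLDDLD INVALID (collision), skipped
Fold 2: move[0]->L => LRULLDDLD INVALID (collision), skipped
Fold 3: move[0]->D => DRULLDDLD INVALID (collision), skipped

Answer: XXX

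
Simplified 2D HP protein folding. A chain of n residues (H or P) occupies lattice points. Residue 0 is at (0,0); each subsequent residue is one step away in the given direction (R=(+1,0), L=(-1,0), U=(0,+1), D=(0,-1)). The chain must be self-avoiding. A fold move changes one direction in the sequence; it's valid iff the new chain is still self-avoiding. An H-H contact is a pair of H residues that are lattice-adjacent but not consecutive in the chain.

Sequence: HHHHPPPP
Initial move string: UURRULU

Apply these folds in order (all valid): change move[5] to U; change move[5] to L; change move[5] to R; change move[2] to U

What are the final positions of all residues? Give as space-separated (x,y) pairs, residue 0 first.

Initial moves: UURRULU
Fold: move[5]->U => UURRUUU (positions: [(0, 0), (0, 1), (0, 2), (1, 2), (2, 2), (2, 3), (2, 4), (2, 5)])
Fold: move[5]->L => UURRULU (positions: [(0, 0), (0, 1), (0, 2), (1, 2), (2, 2), (2, 3), (1, 3), (1, 4)])
Fold: move[5]->R => UURRURU (positions: [(0, 0), (0, 1), (0, 2), (1, 2), (2, 2), (2, 3), (3, 3), (3, 4)])
Fold: move[2]->U => UUURURU (positions: [(0, 0), (0, 1), (0, 2), (0, 3), (1, 3), (1, 4), (2, 4), (2, 5)])

Answer: (0,0) (0,1) (0,2) (0,3) (1,3) (1,4) (2,4) (2,5)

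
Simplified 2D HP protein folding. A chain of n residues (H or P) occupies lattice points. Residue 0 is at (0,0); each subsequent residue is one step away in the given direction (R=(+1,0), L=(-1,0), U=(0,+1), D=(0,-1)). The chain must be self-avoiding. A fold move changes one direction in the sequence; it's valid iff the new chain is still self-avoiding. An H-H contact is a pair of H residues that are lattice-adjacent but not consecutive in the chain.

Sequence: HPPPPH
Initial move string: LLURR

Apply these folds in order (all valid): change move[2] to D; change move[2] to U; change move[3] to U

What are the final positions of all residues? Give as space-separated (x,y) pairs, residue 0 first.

Initial moves: LLURR
Fold: move[2]->D => LLDRR (positions: [(0, 0), (-1, 0), (-2, 0), (-2, -1), (-1, -1), (0, -1)])
Fold: move[2]->U => LLURR (positions: [(0, 0), (-1, 0), (-2, 0), (-2, 1), (-1, 1), (0, 1)])
Fold: move[3]->U => LLUUR (positions: [(0, 0), (-1, 0), (-2, 0), (-2, 1), (-2, 2), (-1, 2)])

Answer: (0,0) (-1,0) (-2,0) (-2,1) (-2,2) (-1,2)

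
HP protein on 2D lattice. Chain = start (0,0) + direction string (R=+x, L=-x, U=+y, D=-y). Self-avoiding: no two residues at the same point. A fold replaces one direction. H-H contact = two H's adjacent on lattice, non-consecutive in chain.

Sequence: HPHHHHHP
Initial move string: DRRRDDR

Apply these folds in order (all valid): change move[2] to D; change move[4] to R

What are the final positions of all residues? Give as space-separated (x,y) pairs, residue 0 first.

Answer: (0,0) (0,-1) (1,-1) (1,-2) (2,-2) (3,-2) (3,-3) (4,-3)

Derivation:
Initial moves: DRRRDDR
Fold: move[2]->D => DRDRDDR (positions: [(0, 0), (0, -1), (1, -1), (1, -2), (2, -2), (2, -3), (2, -4), (3, -4)])
Fold: move[4]->R => DRDRRDR (positions: [(0, 0), (0, -1), (1, -1), (1, -2), (2, -2), (3, -2), (3, -3), (4, -3)])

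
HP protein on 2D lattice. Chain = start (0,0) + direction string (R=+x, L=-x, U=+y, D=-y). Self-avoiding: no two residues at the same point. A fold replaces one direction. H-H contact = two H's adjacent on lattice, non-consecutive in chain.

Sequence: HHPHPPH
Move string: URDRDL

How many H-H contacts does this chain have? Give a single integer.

Positions: [(0, 0), (0, 1), (1, 1), (1, 0), (2, 0), (2, -1), (1, -1)]
H-H contact: residue 0 @(0,0) - residue 3 @(1, 0)
H-H contact: residue 3 @(1,0) - residue 6 @(1, -1)

Answer: 2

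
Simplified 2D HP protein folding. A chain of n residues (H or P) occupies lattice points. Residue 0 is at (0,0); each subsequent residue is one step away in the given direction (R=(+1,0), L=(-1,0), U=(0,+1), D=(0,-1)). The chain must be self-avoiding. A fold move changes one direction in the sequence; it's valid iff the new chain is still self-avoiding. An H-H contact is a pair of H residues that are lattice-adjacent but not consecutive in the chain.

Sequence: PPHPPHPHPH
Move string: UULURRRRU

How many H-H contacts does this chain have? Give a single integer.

Positions: [(0, 0), (0, 1), (0, 2), (-1, 2), (-1, 3), (0, 3), (1, 3), (2, 3), (3, 3), (3, 4)]
H-H contact: residue 2 @(0,2) - residue 5 @(0, 3)

Answer: 1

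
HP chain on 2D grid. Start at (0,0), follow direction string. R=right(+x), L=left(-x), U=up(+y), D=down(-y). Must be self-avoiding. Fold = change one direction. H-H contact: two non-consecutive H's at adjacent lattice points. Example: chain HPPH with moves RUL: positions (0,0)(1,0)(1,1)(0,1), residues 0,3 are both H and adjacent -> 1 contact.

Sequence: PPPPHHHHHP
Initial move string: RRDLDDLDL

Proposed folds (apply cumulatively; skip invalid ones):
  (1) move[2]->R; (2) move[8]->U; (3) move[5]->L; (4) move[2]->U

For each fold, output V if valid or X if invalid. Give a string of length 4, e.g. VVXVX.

Initial: RRDLDDLDL -> [(0, 0), (1, 0), (2, 0), (2, -1), (1, -1), (1, -2), (1, -3), (0, -3), (0, -4), (-1, -4)]
Fold 1: move[2]->R => RRRLDDLDL INVALID (collision), skipped
Fold 2: move[8]->U => RRDLDDLDU INVALID (collision), skipped
Fold 3: move[5]->L => RRDLDLLDL VALID
Fold 4: move[2]->U => RRULDLLDL INVALID (collision), skipped

Answer: XXVX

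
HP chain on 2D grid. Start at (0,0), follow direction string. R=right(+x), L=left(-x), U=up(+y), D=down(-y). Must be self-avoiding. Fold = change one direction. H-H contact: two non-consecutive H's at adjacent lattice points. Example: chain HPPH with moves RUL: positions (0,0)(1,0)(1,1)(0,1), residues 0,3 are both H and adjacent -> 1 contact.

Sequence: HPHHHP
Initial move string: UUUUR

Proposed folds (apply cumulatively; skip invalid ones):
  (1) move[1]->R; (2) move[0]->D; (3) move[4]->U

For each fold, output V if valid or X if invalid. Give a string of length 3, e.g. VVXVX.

Answer: VVV

Derivation:
Initial: UUUUR -> [(0, 0), (0, 1), (0, 2), (0, 3), (0, 4), (1, 4)]
Fold 1: move[1]->R => URUUR VALID
Fold 2: move[0]->D => DRUUR VALID
Fold 3: move[4]->U => DRUUU VALID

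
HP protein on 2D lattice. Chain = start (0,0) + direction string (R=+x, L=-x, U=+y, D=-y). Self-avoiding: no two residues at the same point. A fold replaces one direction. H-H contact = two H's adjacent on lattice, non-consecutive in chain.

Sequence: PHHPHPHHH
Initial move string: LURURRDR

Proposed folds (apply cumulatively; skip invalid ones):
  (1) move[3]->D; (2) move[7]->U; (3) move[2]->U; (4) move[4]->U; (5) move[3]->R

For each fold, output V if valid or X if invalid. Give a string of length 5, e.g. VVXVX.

Initial: LURURRDR -> [(0, 0), (-1, 0), (-1, 1), (0, 1), (0, 2), (1, 2), (2, 2), (2, 1), (3, 1)]
Fold 1: move[3]->D => LURDRRDR INVALID (collision), skipped
Fold 2: move[7]->U => LURURRDU INVALID (collision), skipped
Fold 3: move[2]->U => LUUURRDR VALID
Fold 4: move[4]->U => LUUUURDR VALID
Fold 5: move[3]->R => LUURURDR VALID

Answer: XXVVV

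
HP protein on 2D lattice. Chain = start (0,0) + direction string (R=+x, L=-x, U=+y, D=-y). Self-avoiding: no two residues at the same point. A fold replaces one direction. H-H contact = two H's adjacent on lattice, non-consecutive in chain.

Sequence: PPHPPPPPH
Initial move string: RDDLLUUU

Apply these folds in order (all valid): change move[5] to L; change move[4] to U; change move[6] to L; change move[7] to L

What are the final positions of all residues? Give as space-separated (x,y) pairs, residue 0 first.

Answer: (0,0) (1,0) (1,-1) (1,-2) (0,-2) (0,-1) (-1,-1) (-2,-1) (-3,-1)

Derivation:
Initial moves: RDDLLUUU
Fold: move[5]->L => RDDLLLUU (positions: [(0, 0), (1, 0), (1, -1), (1, -2), (0, -2), (-1, -2), (-2, -2), (-2, -1), (-2, 0)])
Fold: move[4]->U => RDDLULUU (positions: [(0, 0), (1, 0), (1, -1), (1, -2), (0, -2), (0, -1), (-1, -1), (-1, 0), (-1, 1)])
Fold: move[6]->L => RDDLULLU (positions: [(0, 0), (1, 0), (1, -1), (1, -2), (0, -2), (0, -1), (-1, -1), (-2, -1), (-2, 0)])
Fold: move[7]->L => RDDLULLL (positions: [(0, 0), (1, 0), (1, -1), (1, -2), (0, -2), (0, -1), (-1, -1), (-2, -1), (-3, -1)])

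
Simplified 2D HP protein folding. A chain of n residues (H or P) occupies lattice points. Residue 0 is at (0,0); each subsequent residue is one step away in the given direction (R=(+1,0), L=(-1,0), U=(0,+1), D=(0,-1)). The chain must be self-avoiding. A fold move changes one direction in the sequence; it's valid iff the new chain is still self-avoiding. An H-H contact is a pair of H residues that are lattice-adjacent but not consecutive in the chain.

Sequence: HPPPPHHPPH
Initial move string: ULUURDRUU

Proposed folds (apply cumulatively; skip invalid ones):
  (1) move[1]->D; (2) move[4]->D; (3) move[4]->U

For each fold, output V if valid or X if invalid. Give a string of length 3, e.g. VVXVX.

Initial: ULUURDRUU -> [(0, 0), (0, 1), (-1, 1), (-1, 2), (-1, 3), (0, 3), (0, 2), (1, 2), (1, 3), (1, 4)]
Fold 1: move[1]->D => UDUURDRUU INVALID (collision), skipped
Fold 2: move[4]->D => ULUUDDRUU INVALID (collision), skipped
Fold 3: move[4]->U => ULUUUDRUU INVALID (collision), skipped

Answer: XXX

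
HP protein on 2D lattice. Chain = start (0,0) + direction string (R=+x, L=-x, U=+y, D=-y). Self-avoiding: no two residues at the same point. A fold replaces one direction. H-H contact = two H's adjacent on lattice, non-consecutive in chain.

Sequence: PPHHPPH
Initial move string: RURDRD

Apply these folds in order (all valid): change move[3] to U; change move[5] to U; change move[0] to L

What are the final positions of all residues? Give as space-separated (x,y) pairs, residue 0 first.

Answer: (0,0) (-1,0) (-1,1) (0,1) (0,2) (1,2) (1,3)

Derivation:
Initial moves: RURDRD
Fold: move[3]->U => RURURD (positions: [(0, 0), (1, 0), (1, 1), (2, 1), (2, 2), (3, 2), (3, 1)])
Fold: move[5]->U => RURURU (positions: [(0, 0), (1, 0), (1, 1), (2, 1), (2, 2), (3, 2), (3, 3)])
Fold: move[0]->L => LURURU (positions: [(0, 0), (-1, 0), (-1, 1), (0, 1), (0, 2), (1, 2), (1, 3)])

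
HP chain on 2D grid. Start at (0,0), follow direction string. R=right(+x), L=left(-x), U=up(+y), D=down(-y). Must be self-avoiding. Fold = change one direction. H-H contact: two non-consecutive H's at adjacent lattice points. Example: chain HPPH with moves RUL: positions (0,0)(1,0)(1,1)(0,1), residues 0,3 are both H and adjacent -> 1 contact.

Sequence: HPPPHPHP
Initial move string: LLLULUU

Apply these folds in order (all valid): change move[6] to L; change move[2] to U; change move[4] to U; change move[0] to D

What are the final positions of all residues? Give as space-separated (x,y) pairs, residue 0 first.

Answer: (0,0) (0,-1) (-1,-1) (-1,0) (-1,1) (-1,2) (-1,3) (-2,3)

Derivation:
Initial moves: LLLULUU
Fold: move[6]->L => LLLULUL (positions: [(0, 0), (-1, 0), (-2, 0), (-3, 0), (-3, 1), (-4, 1), (-4, 2), (-5, 2)])
Fold: move[2]->U => LLUULUL (positions: [(0, 0), (-1, 0), (-2, 0), (-2, 1), (-2, 2), (-3, 2), (-3, 3), (-4, 3)])
Fold: move[4]->U => LLUUUUL (positions: [(0, 0), (-1, 0), (-2, 0), (-2, 1), (-2, 2), (-2, 3), (-2, 4), (-3, 4)])
Fold: move[0]->D => DLUUUUL (positions: [(0, 0), (0, -1), (-1, -1), (-1, 0), (-1, 1), (-1, 2), (-1, 3), (-2, 3)])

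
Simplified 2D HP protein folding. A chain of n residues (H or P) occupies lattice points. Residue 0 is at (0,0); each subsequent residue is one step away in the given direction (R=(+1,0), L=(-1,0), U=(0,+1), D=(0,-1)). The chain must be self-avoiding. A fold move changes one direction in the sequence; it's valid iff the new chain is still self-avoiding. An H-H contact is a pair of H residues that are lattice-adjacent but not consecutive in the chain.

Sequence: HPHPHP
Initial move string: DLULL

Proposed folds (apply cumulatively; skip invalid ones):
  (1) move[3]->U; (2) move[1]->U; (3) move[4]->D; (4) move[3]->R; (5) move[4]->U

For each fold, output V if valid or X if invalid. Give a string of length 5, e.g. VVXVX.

Answer: VXXXV

Derivation:
Initial: DLULL -> [(0, 0), (0, -1), (-1, -1), (-1, 0), (-2, 0), (-3, 0)]
Fold 1: move[3]->U => DLUUL VALID
Fold 2: move[1]->U => DUUUL INVALID (collision), skipped
Fold 3: move[4]->D => DLUUD INVALID (collision), skipped
Fold 4: move[3]->R => DLURL INVALID (collision), skipped
Fold 5: move[4]->U => DLUUU VALID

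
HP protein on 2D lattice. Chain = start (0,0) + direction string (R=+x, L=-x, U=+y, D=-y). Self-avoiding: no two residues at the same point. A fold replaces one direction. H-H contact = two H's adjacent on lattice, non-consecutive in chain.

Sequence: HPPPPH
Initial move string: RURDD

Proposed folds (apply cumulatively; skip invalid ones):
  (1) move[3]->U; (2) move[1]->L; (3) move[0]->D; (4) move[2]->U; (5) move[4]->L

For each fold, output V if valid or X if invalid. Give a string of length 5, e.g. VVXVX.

Initial: RURDD -> [(0, 0), (1, 0), (1, 1), (2, 1), (2, 0), (2, -1)]
Fold 1: move[3]->U => RURUD INVALID (collision), skipped
Fold 2: move[1]->L => RLRDD INVALID (collision), skipped
Fold 3: move[0]->D => DURDD INVALID (collision), skipped
Fold 4: move[2]->U => RUUDD INVALID (collision), skipped
Fold 5: move[4]->L => RURDL INVALID (collision), skipped

Answer: XXXXX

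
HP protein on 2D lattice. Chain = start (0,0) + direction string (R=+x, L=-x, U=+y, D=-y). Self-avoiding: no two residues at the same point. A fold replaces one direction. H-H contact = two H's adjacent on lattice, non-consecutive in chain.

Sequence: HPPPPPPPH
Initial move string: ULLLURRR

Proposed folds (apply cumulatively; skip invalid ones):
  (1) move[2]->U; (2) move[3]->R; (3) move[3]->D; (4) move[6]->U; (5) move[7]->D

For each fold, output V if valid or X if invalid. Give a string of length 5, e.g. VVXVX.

Initial: ULLLURRR -> [(0, 0), (0, 1), (-1, 1), (-2, 1), (-3, 1), (-3, 2), (-2, 2), (-1, 2), (0, 2)]
Fold 1: move[2]->U => ULULURRR VALID
Fold 2: move[3]->R => ULURURRR VALID
Fold 3: move[3]->D => ULUDURRR INVALID (collision), skipped
Fold 4: move[6]->U => ULURURUR VALID
Fold 5: move[7]->D => ULURURUD INVALID (collision), skipped

Answer: VVXVX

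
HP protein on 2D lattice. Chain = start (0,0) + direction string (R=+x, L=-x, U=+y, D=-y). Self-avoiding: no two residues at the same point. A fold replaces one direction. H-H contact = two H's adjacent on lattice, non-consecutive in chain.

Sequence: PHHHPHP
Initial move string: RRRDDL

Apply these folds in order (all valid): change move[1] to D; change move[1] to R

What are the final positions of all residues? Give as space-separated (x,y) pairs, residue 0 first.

Initial moves: RRRDDL
Fold: move[1]->D => RDRDDL (positions: [(0, 0), (1, 0), (1, -1), (2, -1), (2, -2), (2, -3), (1, -3)])
Fold: move[1]->R => RRRDDL (positions: [(0, 0), (1, 0), (2, 0), (3, 0), (3, -1), (3, -2), (2, -2)])

Answer: (0,0) (1,0) (2,0) (3,0) (3,-1) (3,-2) (2,-2)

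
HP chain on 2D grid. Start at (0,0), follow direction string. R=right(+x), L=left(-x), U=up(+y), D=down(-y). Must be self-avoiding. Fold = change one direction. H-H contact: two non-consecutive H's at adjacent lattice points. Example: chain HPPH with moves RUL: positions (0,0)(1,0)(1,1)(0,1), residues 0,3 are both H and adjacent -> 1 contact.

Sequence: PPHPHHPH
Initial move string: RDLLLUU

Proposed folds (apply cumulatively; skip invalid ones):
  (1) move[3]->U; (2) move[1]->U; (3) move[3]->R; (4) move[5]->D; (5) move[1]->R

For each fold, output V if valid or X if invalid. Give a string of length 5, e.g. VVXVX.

Initial: RDLLLUU -> [(0, 0), (1, 0), (1, -1), (0, -1), (-1, -1), (-2, -1), (-2, 0), (-2, 1)]
Fold 1: move[3]->U => RDLULUU INVALID (collision), skipped
Fold 2: move[1]->U => RULLLUU VALID
Fold 3: move[3]->R => RULRLUU INVALID (collision), skipped
Fold 4: move[5]->D => RULLLDU INVALID (collision), skipped
Fold 5: move[1]->R => RRLLLUU INVALID (collision), skipped

Answer: XVXXX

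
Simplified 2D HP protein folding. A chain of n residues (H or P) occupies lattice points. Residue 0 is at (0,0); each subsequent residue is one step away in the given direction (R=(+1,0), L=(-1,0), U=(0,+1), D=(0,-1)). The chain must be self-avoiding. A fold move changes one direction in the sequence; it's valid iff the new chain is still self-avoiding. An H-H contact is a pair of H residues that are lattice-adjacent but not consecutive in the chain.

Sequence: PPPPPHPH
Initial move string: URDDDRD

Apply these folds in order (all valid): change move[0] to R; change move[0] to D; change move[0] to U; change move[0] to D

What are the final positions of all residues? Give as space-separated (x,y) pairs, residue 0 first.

Initial moves: URDDDRD
Fold: move[0]->R => RRDDDRD (positions: [(0, 0), (1, 0), (2, 0), (2, -1), (2, -2), (2, -3), (3, -3), (3, -4)])
Fold: move[0]->D => DRDDDRD (positions: [(0, 0), (0, -1), (1, -1), (1, -2), (1, -3), (1, -4), (2, -4), (2, -5)])
Fold: move[0]->U => URDDDRD (positions: [(0, 0), (0, 1), (1, 1), (1, 0), (1, -1), (1, -2), (2, -2), (2, -3)])
Fold: move[0]->D => DRDDDRD (positions: [(0, 0), (0, -1), (1, -1), (1, -2), (1, -3), (1, -4), (2, -4), (2, -5)])

Answer: (0,0) (0,-1) (1,-1) (1,-2) (1,-3) (1,-4) (2,-4) (2,-5)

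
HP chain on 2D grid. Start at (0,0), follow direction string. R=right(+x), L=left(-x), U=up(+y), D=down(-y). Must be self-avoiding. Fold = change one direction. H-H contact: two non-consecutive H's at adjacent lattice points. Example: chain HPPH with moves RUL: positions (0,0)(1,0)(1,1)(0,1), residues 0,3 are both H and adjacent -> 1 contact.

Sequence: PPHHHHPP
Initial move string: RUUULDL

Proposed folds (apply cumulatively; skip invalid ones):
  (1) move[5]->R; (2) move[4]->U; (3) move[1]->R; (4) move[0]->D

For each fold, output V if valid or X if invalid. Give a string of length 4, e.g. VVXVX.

Answer: XXVX

Derivation:
Initial: RUUULDL -> [(0, 0), (1, 0), (1, 1), (1, 2), (1, 3), (0, 3), (0, 2), (-1, 2)]
Fold 1: move[5]->R => RUUULRL INVALID (collision), skipped
Fold 2: move[4]->U => RUUUUDL INVALID (collision), skipped
Fold 3: move[1]->R => RRUULDL VALID
Fold 4: move[0]->D => DRUULDL INVALID (collision), skipped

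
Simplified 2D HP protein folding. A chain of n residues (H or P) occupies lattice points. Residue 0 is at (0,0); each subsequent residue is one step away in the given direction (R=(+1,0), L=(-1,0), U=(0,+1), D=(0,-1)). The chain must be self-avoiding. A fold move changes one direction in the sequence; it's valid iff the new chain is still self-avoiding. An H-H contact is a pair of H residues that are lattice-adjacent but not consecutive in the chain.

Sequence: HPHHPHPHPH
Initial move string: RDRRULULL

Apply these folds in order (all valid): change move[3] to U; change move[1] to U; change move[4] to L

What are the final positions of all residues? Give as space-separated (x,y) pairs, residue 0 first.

Answer: (0,0) (1,0) (1,1) (2,1) (2,2) (1,2) (0,2) (0,3) (-1,3) (-2,3)

Derivation:
Initial moves: RDRRULULL
Fold: move[3]->U => RDRUULULL (positions: [(0, 0), (1, 0), (1, -1), (2, -1), (2, 0), (2, 1), (1, 1), (1, 2), (0, 2), (-1, 2)])
Fold: move[1]->U => RURUULULL (positions: [(0, 0), (1, 0), (1, 1), (2, 1), (2, 2), (2, 3), (1, 3), (1, 4), (0, 4), (-1, 4)])
Fold: move[4]->L => RURULLULL (positions: [(0, 0), (1, 0), (1, 1), (2, 1), (2, 2), (1, 2), (0, 2), (0, 3), (-1, 3), (-2, 3)])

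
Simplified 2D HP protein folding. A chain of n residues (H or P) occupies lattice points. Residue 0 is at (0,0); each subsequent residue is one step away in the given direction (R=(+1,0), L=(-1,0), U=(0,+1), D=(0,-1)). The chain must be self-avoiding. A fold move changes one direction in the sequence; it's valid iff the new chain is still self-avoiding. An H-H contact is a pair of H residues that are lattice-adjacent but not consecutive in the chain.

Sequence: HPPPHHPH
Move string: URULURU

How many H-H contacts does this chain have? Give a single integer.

Answer: 0

Derivation:
Positions: [(0, 0), (0, 1), (1, 1), (1, 2), (0, 2), (0, 3), (1, 3), (1, 4)]
No H-H contacts found.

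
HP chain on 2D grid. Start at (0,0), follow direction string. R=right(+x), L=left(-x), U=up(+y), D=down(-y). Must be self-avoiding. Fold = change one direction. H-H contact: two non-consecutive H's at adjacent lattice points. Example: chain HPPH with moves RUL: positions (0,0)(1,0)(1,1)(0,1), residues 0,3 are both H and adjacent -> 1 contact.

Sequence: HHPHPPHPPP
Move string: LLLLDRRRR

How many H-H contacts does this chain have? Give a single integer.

Answer: 1

Derivation:
Positions: [(0, 0), (-1, 0), (-2, 0), (-3, 0), (-4, 0), (-4, -1), (-3, -1), (-2, -1), (-1, -1), (0, -1)]
H-H contact: residue 3 @(-3,0) - residue 6 @(-3, -1)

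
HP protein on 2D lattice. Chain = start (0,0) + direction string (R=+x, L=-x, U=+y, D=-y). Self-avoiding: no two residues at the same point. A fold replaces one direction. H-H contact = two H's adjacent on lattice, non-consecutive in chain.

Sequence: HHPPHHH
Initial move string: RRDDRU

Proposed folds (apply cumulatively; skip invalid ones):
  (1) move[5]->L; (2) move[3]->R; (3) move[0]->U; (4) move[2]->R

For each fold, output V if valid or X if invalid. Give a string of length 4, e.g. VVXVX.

Answer: XVVV

Derivation:
Initial: RRDDRU -> [(0, 0), (1, 0), (2, 0), (2, -1), (2, -2), (3, -2), (3, -1)]
Fold 1: move[5]->L => RRDDRL INVALID (collision), skipped
Fold 2: move[3]->R => RRDRRU VALID
Fold 3: move[0]->U => URDRRU VALID
Fold 4: move[2]->R => URRRRU VALID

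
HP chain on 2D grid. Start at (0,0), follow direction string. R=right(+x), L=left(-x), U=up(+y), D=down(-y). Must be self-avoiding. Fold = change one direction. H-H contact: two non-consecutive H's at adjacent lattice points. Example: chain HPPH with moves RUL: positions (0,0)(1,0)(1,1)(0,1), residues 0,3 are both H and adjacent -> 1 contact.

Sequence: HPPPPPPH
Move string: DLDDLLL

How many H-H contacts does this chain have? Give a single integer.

Answer: 0

Derivation:
Positions: [(0, 0), (0, -1), (-1, -1), (-1, -2), (-1, -3), (-2, -3), (-3, -3), (-4, -3)]
No H-H contacts found.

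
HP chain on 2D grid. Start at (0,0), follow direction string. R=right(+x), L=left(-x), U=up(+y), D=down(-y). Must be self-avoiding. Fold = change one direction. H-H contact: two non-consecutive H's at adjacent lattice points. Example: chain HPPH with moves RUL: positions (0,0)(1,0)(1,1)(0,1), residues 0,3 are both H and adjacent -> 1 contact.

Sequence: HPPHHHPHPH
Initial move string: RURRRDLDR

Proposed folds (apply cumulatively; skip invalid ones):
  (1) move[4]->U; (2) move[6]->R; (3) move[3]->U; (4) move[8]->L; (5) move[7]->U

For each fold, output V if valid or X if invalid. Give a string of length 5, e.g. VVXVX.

Initial: RURRRDLDR -> [(0, 0), (1, 0), (1, 1), (2, 1), (3, 1), (4, 1), (4, 0), (3, 0), (3, -1), (4, -1)]
Fold 1: move[4]->U => RURRUDLDR INVALID (collision), skipped
Fold 2: move[6]->R => RURRRDRDR VALID
Fold 3: move[3]->U => RURURDRDR VALID
Fold 4: move[8]->L => RURURDRDL VALID
Fold 5: move[7]->U => RURURDRUL INVALID (collision), skipped

Answer: XVVVX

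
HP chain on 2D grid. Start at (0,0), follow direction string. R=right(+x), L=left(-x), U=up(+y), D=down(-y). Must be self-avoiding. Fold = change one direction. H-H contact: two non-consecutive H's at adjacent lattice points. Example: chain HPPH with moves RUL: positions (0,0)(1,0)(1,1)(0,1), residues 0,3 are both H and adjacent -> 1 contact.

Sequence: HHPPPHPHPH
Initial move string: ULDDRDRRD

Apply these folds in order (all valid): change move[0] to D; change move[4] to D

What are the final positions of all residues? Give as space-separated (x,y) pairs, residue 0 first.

Answer: (0,0) (0,-1) (-1,-1) (-1,-2) (-1,-3) (-1,-4) (-1,-5) (0,-5) (1,-5) (1,-6)

Derivation:
Initial moves: ULDDRDRRD
Fold: move[0]->D => DLDDRDRRD (positions: [(0, 0), (0, -1), (-1, -1), (-1, -2), (-1, -3), (0, -3), (0, -4), (1, -4), (2, -4), (2, -5)])
Fold: move[4]->D => DLDDDDRRD (positions: [(0, 0), (0, -1), (-1, -1), (-1, -2), (-1, -3), (-1, -4), (-1, -5), (0, -5), (1, -5), (1, -6)])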